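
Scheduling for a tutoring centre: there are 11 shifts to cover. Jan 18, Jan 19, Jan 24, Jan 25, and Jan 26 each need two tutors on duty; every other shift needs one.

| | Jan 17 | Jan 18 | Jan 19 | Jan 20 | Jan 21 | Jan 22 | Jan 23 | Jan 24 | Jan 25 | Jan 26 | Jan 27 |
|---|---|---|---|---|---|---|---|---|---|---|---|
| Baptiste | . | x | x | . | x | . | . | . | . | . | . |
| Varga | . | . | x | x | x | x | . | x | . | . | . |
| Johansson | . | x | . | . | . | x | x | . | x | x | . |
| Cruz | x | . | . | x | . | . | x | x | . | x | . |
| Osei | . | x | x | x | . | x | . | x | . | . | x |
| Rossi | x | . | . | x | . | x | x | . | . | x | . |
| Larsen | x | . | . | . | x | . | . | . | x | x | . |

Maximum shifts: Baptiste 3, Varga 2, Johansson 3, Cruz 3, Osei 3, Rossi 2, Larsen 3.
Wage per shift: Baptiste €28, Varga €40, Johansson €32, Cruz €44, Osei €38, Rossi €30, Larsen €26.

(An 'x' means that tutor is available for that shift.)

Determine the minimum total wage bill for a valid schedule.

Jan 25 can only be covered by Johansson and Larsen, so that assignment is forced.
Jan 27 can only be covered by Osei, so that assignment is forced.
Picking the cheapest available tutor for each shift independently would cost €498, but that ignores the shift limits.
An optimal schedule: Jan 17→Larsen, Jan 18→Baptiste+Johansson, Jan 19→Baptiste+Osei, Jan 20→Rossi, Jan 21→Baptiste, Jan 22→Varga, Jan 23→Rossi, Jan 24→Osei+Varga, Jan 25→Larsen+Johansson, Jan 26→Larsen+Johansson, Jan 27→Osei.
Total: 26 + 28 + 32 + 28 + 38 + 30 + 28 + 40 + 30 + 38 + 40 + 26 + 32 + 26 + 32 + 38 = €512.

€512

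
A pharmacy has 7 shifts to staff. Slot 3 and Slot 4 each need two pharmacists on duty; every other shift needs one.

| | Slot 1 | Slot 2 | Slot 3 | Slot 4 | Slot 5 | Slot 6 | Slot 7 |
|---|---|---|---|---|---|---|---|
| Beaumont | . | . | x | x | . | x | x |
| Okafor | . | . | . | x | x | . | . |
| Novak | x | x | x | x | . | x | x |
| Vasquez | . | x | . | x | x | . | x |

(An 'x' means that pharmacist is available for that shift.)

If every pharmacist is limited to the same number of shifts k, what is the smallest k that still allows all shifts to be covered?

With 4 pharmacists and 9 worker-slots to fill, someone must work at least ⌈9/4⌉ = 3 shifts, so k ≥ 3.
k = 3 works: Slot 1→Novak, Slot 2→Novak, Slot 3→Beaumont+Novak, Slot 4→Okafor+Vasquez, Slot 5→Okafor, Slot 6→Beaumont, Slot 7→Beaumont.
Loads: Beaumont 3, Okafor 2, Novak 3, Vasquez 1 — all ≤ 3.

3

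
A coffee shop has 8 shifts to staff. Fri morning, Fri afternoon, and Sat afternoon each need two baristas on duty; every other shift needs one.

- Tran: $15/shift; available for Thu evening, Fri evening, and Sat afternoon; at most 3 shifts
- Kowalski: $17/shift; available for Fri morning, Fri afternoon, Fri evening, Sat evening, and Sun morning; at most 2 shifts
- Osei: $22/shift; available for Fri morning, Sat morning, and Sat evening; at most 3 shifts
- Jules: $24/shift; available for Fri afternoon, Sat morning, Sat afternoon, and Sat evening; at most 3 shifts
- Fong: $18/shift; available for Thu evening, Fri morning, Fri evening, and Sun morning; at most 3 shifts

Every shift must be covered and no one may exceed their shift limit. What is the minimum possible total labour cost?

$207

Fri afternoon can only be covered by Kowalski and Jules, so that assignment is forced.
Sat afternoon can only be covered by Tran and Jules, so that assignment is forced.
Picking the cheapest available barista for each shift independently would cost $201, but that ignores the shift limits.
An optimal schedule: Thu evening→Tran, Fri morning→Kowalski+Fong, Fri afternoon→Kowalski+Jules, Fri evening→Tran, Sat morning→Osei, Sat afternoon→Tran+Jules, Sat evening→Osei, Sun morning→Fong.
Total: 15 + 17 + 18 + 17 + 24 + 15 + 22 + 15 + 24 + 22 + 18 = $207.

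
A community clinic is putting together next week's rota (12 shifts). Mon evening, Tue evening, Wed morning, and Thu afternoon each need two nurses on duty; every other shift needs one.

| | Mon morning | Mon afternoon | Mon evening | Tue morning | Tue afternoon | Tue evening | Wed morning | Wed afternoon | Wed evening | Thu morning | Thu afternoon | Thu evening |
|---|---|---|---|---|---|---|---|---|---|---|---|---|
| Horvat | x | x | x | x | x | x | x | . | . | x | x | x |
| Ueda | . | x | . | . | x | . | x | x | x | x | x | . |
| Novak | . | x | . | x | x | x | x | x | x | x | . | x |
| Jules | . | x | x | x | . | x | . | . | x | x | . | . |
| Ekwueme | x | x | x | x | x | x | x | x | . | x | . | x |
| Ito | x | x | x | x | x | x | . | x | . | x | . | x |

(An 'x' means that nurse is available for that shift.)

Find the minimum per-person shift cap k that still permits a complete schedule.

3

With 6 nurses and 16 worker-slots to fill, someone must work at least ⌈16/6⌉ = 3 shifts, so k ≥ 3.
k = 3 works: Mon morning→Horvat, Mon afternoon→Jules, Mon evening→Jules+Ekwueme, Tue morning→Novak, Tue afternoon→Novak, Tue evening→Ekwueme+Ito, Wed morning→Novak+Ekwueme, Wed afternoon→Ueda, Wed evening→Ueda, Thu morning→Jules, Thu afternoon→Horvat+Ueda, Thu evening→Horvat.
Loads: Horvat 3, Ueda 3, Novak 3, Jules 3, Ekwueme 3, Ito 1 — all ≤ 3.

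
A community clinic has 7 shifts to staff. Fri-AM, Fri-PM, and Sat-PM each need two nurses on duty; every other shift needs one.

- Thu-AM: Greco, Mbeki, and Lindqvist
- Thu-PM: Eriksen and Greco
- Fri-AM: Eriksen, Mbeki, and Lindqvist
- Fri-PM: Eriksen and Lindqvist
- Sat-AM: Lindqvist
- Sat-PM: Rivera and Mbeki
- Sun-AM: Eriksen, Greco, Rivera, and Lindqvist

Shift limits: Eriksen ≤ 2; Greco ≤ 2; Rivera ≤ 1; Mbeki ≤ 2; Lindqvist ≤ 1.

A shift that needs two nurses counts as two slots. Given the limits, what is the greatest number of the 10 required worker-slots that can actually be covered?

8

Total capacity across all nurses is 2+2+1+2+1 = 8, and 10 slots are needed, so at most 8 can be filled.
An assignment achieving 8: Thu-AM→Greco, Thu-PM→Eriksen, Fri-AM→Mbeki, Fri-PM→Eriksen, Sat-AM→Lindqvist, Sat-PM→Rivera+Mbeki, Sun-AM→Greco.
Loads: Eriksen 2/2, Greco 2/2, Rivera 1/1, Mbeki 2/2, Lindqvist 1/1.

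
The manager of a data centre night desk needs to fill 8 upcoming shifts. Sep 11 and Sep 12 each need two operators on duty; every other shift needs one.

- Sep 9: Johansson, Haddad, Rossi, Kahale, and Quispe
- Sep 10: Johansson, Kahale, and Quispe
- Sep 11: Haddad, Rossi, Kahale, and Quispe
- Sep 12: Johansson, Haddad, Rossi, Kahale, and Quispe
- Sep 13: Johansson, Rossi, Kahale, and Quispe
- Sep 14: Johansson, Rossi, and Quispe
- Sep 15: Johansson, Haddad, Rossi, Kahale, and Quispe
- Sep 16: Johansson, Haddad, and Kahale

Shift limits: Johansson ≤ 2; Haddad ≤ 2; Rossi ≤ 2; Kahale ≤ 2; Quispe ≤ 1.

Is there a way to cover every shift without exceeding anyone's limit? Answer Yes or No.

No

Total capacity is 2+2+2+2+1 = 9 but 10 worker-slots are needed — infeasible.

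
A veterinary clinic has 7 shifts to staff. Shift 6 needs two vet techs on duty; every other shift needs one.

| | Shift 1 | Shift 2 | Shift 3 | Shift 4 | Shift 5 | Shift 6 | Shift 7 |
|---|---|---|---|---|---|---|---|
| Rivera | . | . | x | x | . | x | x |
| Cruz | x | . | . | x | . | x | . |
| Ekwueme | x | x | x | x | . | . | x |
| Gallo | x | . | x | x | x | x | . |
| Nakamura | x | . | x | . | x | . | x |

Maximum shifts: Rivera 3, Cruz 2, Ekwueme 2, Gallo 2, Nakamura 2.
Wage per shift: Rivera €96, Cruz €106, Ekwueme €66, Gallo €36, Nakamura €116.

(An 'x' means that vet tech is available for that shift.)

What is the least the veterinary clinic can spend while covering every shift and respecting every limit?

Shift 2 can only be covered by Ekwueme, so that assignment is forced.
Picking the cheapest available vet tech for each shift independently would cost €408, but that ignores the shift limits.
An optimal schedule: Shift 1→Cruz, Shift 2→Ekwueme, Shift 3→Rivera, Shift 4→Rivera, Shift 5→Gallo, Shift 6→Gallo+Rivera, Shift 7→Ekwueme.
Total: 106 + 66 + 96 + 96 + 36 + 36 + 96 + 66 = €598.

€598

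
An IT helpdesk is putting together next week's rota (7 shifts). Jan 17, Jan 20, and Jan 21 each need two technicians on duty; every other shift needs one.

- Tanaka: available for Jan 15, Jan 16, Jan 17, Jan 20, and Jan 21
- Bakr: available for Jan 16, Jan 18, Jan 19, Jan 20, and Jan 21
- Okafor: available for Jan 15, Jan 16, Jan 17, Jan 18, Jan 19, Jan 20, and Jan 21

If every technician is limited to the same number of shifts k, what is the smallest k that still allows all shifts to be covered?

With 3 technicians and 10 worker-slots to fill, someone must work at least ⌈10/3⌉ = 4 shifts, so k ≥ 4.
k = 4 works: Jan 15→Tanaka, Jan 16→Tanaka, Jan 17→Tanaka+Okafor, Jan 18→Bakr, Jan 19→Bakr, Jan 20→Tanaka+Bakr, Jan 21→Bakr+Okafor.
Loads: Tanaka 4, Bakr 4, Okafor 2 — all ≤ 4.

4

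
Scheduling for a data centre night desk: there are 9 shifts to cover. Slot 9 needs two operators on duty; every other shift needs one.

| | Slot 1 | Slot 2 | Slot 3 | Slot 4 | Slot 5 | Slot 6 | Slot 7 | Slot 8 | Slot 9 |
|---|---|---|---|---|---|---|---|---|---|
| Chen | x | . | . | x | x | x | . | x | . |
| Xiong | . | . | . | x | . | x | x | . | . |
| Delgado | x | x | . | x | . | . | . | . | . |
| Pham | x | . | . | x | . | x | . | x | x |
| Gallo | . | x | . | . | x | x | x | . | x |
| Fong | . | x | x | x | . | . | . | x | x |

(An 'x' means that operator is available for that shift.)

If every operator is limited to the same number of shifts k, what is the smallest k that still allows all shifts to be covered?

2

With 6 operators and 10 worker-slots to fill, someone must work at least ⌈10/6⌉ = 2 shifts, so k ≥ 2.
k = 2 works: Slot 1→Chen, Slot 2→Delgado, Slot 3→Fong, Slot 4→Delgado, Slot 5→Chen, Slot 6→Xiong, Slot 7→Xiong, Slot 8→Pham, Slot 9→Pham+Gallo.
Loads: Chen 2, Xiong 2, Delgado 2, Pham 2, Gallo 1, Fong 1 — all ≤ 2.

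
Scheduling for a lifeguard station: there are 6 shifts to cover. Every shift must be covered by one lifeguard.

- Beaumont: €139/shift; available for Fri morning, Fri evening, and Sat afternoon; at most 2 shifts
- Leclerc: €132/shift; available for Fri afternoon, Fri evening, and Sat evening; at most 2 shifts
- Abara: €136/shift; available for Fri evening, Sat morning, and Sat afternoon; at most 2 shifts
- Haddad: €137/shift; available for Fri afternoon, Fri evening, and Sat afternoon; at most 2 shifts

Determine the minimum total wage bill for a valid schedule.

Fri morning can only be covered by Beaumont, so that assignment is forced.
Sat morning can only be covered by Abara, so that assignment is forced.
Sat evening can only be covered by Leclerc, so that assignment is forced.
Picking the cheapest available lifeguard for each shift independently would cost €807, but that ignores the shift limits.
An optimal schedule: Fri morning→Beaumont, Fri afternoon→Leclerc, Fri evening→Haddad, Sat morning→Abara, Sat afternoon→Abara, Sat evening→Leclerc.
Total: 139 + 132 + 137 + 136 + 136 + 132 = €812.

€812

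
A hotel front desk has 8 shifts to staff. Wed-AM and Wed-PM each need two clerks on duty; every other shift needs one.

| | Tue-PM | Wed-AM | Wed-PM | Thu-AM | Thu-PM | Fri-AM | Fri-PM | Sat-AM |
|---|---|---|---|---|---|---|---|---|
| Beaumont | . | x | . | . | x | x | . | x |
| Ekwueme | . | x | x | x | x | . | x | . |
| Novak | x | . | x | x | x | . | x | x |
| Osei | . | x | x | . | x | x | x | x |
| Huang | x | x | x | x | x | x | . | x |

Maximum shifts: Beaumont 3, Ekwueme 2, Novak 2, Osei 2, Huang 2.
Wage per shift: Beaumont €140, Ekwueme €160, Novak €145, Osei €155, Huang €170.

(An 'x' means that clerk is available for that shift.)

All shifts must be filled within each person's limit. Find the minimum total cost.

€1510

Picking the cheapest available clerk for each shift independently would cost €1450, but that ignores the shift limits.
An optimal schedule: Tue-PM→Novak, Wed-AM→Osei+Huang, Wed-PM→Novak+Osei, Thu-AM→Ekwueme, Thu-PM→Beaumont, Fri-AM→Beaumont, Fri-PM→Ekwueme, Sat-AM→Beaumont.
Total: 145 + 155 + 170 + 145 + 155 + 160 + 140 + 140 + 160 + 140 = €1510.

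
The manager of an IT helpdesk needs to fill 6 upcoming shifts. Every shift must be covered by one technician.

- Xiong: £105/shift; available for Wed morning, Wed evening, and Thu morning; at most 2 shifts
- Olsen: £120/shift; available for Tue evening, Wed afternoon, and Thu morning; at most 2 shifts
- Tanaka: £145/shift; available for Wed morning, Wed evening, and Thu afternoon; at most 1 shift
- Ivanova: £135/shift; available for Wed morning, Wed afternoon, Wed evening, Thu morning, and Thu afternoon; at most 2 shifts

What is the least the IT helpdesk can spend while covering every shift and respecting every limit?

£720

Tue evening can only be covered by Olsen, so that assignment is forced.
Picking the cheapest available technician for each shift independently would cost £690, but that ignores the shift limits.
An optimal schedule: Tue evening→Olsen, Wed morning→Xiong, Wed afternoon→Olsen, Wed evening→Xiong, Thu morning→Ivanova, Thu afternoon→Ivanova.
Total: 120 + 105 + 120 + 105 + 135 + 135 = £720.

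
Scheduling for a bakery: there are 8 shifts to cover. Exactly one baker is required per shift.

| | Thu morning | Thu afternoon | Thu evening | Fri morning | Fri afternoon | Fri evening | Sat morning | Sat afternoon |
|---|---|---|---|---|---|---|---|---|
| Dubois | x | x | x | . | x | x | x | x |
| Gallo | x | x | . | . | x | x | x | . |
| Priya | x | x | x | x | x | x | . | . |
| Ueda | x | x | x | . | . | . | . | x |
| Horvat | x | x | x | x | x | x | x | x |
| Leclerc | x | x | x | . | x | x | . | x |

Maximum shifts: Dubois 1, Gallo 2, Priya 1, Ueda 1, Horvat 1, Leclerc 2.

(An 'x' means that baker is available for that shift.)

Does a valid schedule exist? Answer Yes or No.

One valid schedule: Thu morning→Leclerc, Thu afternoon→Leclerc, Thu evening→Horvat, Fri morning→Priya, Fri afternoon→Gallo, Fri evening→Gallo, Sat morning→Dubois, Sat afternoon→Ueda.
Loads: Dubois 1/1, Gallo 2/2, Priya 1/1, Ueda 1/1, Horvat 1/1, Leclerc 2/2 — all within limits.

Yes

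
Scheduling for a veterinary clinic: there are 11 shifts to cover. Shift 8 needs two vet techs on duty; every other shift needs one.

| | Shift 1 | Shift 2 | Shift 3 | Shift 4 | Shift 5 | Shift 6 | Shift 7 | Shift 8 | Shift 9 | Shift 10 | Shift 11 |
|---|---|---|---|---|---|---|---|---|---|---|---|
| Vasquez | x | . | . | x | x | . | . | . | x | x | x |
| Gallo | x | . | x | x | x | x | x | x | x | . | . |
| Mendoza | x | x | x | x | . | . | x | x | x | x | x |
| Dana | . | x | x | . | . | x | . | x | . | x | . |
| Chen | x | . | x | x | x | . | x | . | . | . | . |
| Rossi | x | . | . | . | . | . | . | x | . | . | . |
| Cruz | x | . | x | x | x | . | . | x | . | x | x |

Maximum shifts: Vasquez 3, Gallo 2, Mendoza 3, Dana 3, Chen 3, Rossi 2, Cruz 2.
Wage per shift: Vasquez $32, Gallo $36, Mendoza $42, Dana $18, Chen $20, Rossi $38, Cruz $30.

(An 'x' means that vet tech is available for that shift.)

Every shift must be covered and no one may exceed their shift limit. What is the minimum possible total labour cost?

Picking the cheapest available vet tech for each shift independently would cost $262, but that ignores the shift limits.
An optimal schedule: Shift 1→Vasquez, Shift 2→Dana, Shift 3→Chen, Shift 4→Vasquez, Shift 5→Chen, Shift 6→Dana, Shift 7→Chen, Shift 8→Cruz+Gallo, Shift 9→Vasquez, Shift 10→Dana, Shift 11→Cruz.
Total: 32 + 18 + 20 + 32 + 20 + 18 + 20 + 30 + 36 + 32 + 18 + 30 = $306.

$306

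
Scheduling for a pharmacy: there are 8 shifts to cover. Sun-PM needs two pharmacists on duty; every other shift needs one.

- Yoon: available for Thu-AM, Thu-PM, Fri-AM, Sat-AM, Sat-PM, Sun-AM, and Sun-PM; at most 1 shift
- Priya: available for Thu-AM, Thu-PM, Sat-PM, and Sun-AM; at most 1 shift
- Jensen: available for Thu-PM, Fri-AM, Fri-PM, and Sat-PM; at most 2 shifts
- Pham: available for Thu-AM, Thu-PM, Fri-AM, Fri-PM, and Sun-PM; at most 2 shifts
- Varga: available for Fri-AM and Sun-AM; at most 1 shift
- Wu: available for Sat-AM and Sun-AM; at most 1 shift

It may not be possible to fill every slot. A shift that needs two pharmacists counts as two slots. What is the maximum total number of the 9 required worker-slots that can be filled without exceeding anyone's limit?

8

Total capacity across all pharmacists is 1+1+2+2+1+1 = 8, and 9 slots are needed, so at most 8 can be filled.
An assignment achieving 8: Thu-AM→Priya, Thu-PM→Pham, Fri-AM→Varga, Fri-PM→Jensen, Sat-AM→Yoon, Sat-PM→Jensen, Sun-AM→Wu, Sun-PM→Pham.
Loads: Yoon 1/1, Priya 1/1, Jensen 2/2, Pham 2/2, Varga 1/1, Wu 1/1.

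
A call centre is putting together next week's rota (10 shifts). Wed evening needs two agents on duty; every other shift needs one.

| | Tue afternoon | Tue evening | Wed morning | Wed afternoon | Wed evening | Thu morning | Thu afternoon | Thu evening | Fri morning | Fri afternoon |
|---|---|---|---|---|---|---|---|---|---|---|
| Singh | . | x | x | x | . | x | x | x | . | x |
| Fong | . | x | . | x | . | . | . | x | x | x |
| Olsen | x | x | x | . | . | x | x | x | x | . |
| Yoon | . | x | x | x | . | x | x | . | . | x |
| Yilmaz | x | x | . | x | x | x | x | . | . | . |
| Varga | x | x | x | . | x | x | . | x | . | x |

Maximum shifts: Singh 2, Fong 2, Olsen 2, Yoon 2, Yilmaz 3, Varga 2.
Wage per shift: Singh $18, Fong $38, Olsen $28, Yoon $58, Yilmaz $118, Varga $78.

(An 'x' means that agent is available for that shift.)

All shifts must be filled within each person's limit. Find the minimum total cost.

$558

Wed evening can only be covered by Yilmaz and Varga, so that assignment is forced.
Picking the cheapest available agent for each shift independently would cost $378, but that ignores the shift limits.
An optimal schedule: Tue afternoon→Olsen, Tue evening→Varga, Wed morning→Singh, Wed afternoon→Singh, Wed evening→Varga+Yilmaz, Thu morning→Yoon, Thu afternoon→Yoon, Thu evening→Fong, Fri morning→Olsen, Fri afternoon→Fong.
Total: 28 + 78 + 18 + 18 + 78 + 118 + 58 + 58 + 38 + 28 + 38 = $558.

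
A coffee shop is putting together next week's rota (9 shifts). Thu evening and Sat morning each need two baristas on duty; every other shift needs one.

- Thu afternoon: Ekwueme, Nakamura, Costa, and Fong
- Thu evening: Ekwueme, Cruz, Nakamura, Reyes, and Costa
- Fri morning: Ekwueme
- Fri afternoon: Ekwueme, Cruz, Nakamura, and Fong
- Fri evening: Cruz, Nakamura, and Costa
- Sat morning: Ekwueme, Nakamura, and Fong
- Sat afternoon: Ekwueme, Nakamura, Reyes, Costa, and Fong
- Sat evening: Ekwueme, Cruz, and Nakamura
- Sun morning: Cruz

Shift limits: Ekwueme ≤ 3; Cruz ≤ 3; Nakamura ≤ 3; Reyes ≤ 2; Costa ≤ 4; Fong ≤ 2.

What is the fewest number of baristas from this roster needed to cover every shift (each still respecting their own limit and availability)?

4

11 slots to fill and no one can take more than 4, so at least ⌈11/4⌉ = 3 baristas are needed.
Any 3 baristas together have capacity at most 4+3+3 = 10 < 11 slots, so 3 can never suffice.
Ekwueme, Cruz, Nakamura, and Reyes alone can cover everything: Thu afternoon→Ekwueme, Thu evening→Nakamura+Reyes, Fri morning→Ekwueme, Fri afternoon→Cruz, Fri evening→Cruz, Sat morning→Ekwueme+Nakamura, Sat afternoon→Reyes, Sat evening→Nakamura, Sun morning→Cruz.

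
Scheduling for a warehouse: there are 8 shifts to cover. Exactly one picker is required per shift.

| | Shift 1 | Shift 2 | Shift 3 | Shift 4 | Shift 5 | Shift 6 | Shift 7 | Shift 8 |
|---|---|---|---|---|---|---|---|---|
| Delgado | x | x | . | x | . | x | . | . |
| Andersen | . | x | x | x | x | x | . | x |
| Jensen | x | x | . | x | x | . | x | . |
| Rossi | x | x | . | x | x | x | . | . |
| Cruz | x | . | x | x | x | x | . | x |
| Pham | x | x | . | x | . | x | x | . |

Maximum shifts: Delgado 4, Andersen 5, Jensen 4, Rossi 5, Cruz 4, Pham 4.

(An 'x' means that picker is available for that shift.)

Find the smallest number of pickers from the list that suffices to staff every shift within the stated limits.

8 slots to fill and no one can take more than 5, so at least ⌈8/5⌉ = 2 pickers are needed.
Andersen and Jensen alone can cover everything: Shift 1→Jensen, Shift 2→Andersen, Shift 3→Andersen, Shift 4→Andersen, Shift 5→Jensen, Shift 6→Andersen, Shift 7→Jensen, Shift 8→Andersen.

2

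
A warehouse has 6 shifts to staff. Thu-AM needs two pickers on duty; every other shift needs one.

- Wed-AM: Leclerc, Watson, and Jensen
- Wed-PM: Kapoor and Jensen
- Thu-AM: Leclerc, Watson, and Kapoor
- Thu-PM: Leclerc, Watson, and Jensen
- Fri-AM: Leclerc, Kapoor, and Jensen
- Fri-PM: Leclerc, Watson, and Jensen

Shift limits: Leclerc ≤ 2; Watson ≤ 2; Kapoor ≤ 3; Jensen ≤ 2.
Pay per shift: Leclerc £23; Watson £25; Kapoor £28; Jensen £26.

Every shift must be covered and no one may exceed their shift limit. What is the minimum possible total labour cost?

Picking the cheapest available picker for each shift independently would cost £166, but that ignores the shift limits.
An optimal schedule: Wed-AM→Leclerc, Wed-PM→Jensen, Thu-AM→Leclerc+Watson, Thu-PM→Watson, Fri-AM→Kapoor, Fri-PM→Jensen.
Total: 23 + 26 + 23 + 25 + 25 + 28 + 26 = £176.

£176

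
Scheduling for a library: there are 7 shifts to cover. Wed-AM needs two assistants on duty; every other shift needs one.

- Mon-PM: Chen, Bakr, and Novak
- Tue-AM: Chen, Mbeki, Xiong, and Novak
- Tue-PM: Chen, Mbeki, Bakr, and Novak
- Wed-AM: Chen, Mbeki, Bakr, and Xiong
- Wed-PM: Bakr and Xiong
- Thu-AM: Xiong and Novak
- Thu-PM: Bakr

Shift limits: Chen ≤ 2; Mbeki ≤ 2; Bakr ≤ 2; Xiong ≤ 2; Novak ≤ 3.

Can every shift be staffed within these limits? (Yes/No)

Yes

Thu-PM can only be covered by Bakr, so that assignment is forced.
One valid schedule: Mon-PM→Chen, Tue-AM→Chen, Tue-PM→Mbeki, Wed-AM→Mbeki+Xiong, Wed-PM→Bakr, Thu-AM→Xiong, Thu-PM→Bakr.
Loads: Chen 2/2, Mbeki 2/2, Bakr 2/2, Xiong 2/2, Novak 0/3 — all within limits.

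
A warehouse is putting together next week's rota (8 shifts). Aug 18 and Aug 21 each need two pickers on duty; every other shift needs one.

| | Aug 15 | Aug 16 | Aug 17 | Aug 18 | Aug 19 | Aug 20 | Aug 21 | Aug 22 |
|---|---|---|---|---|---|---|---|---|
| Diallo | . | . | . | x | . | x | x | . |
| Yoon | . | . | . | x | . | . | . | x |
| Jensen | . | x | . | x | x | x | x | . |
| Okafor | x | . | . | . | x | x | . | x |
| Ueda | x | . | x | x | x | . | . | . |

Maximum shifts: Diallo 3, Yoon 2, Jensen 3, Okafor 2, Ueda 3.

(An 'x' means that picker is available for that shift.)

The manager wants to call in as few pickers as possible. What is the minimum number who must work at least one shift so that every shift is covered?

4

10 slots to fill and no one can take more than 3, so at least ⌈10/3⌉ = 4 pickers are needed.
Diallo, Yoon, Jensen, and Ueda alone can cover everything: Aug 15→Ueda, Aug 16→Jensen, Aug 17→Ueda, Aug 18→Diallo+Yoon, Aug 19→Jensen, Aug 20→Diallo, Aug 21→Diallo+Jensen, Aug 22→Yoon.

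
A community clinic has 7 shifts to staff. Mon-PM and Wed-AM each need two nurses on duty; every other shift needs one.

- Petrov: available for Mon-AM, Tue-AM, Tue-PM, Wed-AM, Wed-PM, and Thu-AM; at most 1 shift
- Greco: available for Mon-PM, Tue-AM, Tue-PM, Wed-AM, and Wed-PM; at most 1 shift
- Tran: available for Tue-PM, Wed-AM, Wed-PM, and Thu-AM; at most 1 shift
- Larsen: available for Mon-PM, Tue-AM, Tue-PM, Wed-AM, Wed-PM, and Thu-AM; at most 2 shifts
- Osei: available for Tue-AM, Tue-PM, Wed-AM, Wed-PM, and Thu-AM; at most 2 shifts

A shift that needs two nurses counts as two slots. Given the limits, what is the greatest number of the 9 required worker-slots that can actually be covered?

7

Total capacity across all nurses is 1+1+1+2+2 = 7, and 9 slots are needed, so at most 7 can be filled.
An assignment achieving 7: Mon-AM→Petrov, Mon-PM→Greco+Larsen, Tue-AM→Larsen, Tue-PM→Osei, Wed-AM→Osei, Thu-AM→Tran.
Loads: Petrov 1/1, Greco 1/1, Tran 1/1, Larsen 2/2, Osei 2/2.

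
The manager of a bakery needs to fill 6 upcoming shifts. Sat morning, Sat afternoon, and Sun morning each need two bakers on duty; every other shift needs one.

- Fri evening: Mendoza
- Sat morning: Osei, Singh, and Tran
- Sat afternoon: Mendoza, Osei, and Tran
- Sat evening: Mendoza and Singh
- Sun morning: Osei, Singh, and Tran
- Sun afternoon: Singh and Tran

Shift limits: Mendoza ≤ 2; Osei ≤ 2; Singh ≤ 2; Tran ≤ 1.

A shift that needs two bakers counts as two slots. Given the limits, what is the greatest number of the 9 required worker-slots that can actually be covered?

7

Total capacity across all bakers is 2+2+2+1 = 7, and 9 slots are needed, so at most 7 can be filled.
An assignment achieving 7: Fri evening→Mendoza, Sat morning→Osei+Singh, Sat afternoon→Osei+Tran, Sat evening→Mendoza, Sun afternoon→Singh.
Loads: Mendoza 2/2, Osei 2/2, Singh 2/2, Tran 1/1.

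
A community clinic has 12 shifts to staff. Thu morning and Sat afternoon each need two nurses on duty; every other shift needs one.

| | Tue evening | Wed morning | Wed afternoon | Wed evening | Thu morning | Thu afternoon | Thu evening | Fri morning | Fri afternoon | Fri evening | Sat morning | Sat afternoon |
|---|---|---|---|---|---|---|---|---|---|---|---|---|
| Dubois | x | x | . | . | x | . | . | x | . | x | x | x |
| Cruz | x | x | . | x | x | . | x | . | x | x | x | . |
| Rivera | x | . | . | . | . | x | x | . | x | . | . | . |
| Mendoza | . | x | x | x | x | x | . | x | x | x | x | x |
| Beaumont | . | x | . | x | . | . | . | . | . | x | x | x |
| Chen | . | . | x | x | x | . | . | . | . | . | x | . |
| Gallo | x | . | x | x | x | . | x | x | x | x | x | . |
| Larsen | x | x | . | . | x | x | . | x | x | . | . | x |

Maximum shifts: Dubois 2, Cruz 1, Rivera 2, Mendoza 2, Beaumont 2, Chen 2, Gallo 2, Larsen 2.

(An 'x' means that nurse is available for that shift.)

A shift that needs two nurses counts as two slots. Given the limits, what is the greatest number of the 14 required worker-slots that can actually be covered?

Total capacity across all nurses is 2+1+2+2+2+2+2+2 = 15, and 14 slots are needed, so at most 14 can be filled.
An assignment achieving 14: Tue evening→Rivera, Wed morning→Beaumont, Wed afternoon→Mendoza, Wed evening→Beaumont, Thu morning→Chen+Larsen, Thu afternoon→Rivera, Thu evening→Cruz, Fri morning→Dubois, Fri afternoon→Gallo, Fri evening→Gallo, Sat morning→Chen, Sat afternoon→Dubois+Mendoza.
Loads: Dubois 2/2, Cruz 1/1, Rivera 2/2, Mendoza 2/2, Beaumont 2/2, Chen 2/2, Gallo 2/2, Larsen 1/2.

14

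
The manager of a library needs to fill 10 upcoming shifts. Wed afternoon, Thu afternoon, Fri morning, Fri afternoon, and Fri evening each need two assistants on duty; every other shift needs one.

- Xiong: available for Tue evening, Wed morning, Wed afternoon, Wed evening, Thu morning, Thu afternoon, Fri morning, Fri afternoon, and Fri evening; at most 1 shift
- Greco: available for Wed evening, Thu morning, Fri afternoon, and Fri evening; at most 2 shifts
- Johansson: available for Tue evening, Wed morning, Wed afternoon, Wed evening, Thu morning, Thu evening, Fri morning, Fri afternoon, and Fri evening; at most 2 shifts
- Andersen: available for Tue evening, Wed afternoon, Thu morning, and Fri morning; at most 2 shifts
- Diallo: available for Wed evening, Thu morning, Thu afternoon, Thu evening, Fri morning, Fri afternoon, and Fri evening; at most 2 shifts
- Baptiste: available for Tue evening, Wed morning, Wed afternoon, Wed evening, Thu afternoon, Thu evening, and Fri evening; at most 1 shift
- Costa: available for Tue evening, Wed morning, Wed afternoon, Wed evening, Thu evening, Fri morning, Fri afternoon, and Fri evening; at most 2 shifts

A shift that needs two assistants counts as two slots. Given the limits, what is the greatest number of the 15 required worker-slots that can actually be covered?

12

Total capacity across all assistants is 1+2+2+2+2+1+2 = 12, and 15 slots are needed, so at most 12 can be filled.
An assignment achieving 12: Tue evening→Andersen, Wed morning→Johansson, Wed afternoon→Andersen+Baptiste, Thu morning→Greco, Thu afternoon→Xiong+Diallo, Thu evening→Johansson, Fri morning→Diallo+Costa, Fri afternoon→Greco+Costa.
Loads: Xiong 1/1, Greco 2/2, Johansson 2/2, Andersen 2/2, Diallo 2/2, Baptiste 1/1, Costa 2/2.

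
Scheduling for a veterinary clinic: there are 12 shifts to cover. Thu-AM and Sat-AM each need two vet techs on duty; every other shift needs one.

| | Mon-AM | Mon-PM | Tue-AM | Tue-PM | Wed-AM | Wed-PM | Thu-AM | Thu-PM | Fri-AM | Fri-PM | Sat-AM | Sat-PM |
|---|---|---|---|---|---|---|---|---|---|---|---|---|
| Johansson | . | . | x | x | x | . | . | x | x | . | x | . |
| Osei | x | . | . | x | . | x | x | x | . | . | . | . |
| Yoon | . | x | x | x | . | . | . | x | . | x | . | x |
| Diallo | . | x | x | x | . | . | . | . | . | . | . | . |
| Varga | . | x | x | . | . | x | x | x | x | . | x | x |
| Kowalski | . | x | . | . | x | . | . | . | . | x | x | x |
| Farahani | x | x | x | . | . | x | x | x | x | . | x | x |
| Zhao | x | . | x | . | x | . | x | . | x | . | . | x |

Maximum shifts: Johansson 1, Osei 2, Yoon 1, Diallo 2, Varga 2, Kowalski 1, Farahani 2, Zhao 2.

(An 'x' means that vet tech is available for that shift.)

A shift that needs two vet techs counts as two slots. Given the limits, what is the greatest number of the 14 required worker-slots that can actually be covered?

Total capacity across all vet techs is 1+2+1+2+2+1+2+2 = 13, and 14 slots are needed, so at most 13 can be filled.
An assignment achieving 13: Mon-AM→Osei, Mon-PM→Diallo, Tue-AM→Zhao, Tue-PM→Diallo, Wed-AM→Johansson, Wed-PM→Osei, Thu-AM→Varga+Farahani, Fri-AM→Varga, Fri-PM→Yoon, Sat-AM→Kowalski+Farahani, Sat-PM→Zhao.
Loads: Johansson 1/1, Osei 2/2, Yoon 1/1, Diallo 2/2, Varga 2/2, Kowalski 1/1, Farahani 2/2, Zhao 2/2.

13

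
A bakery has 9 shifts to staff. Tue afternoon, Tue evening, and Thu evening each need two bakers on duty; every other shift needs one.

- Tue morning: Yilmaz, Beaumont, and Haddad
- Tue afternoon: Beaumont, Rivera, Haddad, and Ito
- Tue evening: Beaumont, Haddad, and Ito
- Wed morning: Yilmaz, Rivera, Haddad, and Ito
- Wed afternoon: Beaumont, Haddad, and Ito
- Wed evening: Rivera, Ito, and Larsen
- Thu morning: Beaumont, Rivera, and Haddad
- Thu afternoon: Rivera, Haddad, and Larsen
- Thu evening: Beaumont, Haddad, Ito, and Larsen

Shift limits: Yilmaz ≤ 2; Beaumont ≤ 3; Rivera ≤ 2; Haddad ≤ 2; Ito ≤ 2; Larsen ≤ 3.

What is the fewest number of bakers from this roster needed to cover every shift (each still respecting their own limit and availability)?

5

12 slots to fill and no one can take more than 3, so at least ⌈12/3⌉ = 4 bakers are needed.
Any 4 bakers together have capacity at most 3+3+2+2 = 10 < 12 slots, so 4 can never suffice.
Yilmaz, Beaumont, Rivera, Haddad, and Larsen alone can cover everything: Tue morning→Yilmaz, Tue afternoon→Beaumont+Rivera, Tue evening→Beaumont+Haddad, Wed morning→Yilmaz, Wed afternoon→Beaumont, Wed evening→Larsen, Thu morning→Rivera, Thu afternoon→Larsen, Thu evening→Haddad+Larsen.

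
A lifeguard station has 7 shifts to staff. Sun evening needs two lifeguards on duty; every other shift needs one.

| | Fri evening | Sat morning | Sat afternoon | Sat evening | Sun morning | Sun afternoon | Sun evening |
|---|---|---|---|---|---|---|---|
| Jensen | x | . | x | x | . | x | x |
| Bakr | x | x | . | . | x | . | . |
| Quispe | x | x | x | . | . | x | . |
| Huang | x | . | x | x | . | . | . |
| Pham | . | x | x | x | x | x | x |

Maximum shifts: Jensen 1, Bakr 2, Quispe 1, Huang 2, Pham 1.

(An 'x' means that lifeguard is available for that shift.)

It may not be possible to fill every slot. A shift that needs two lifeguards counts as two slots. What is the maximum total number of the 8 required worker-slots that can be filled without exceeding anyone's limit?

Total capacity across all lifeguards is 1+2+1+2+1 = 7, and 8 slots are needed, so at most 7 can be filled.
An assignment achieving 7: Fri evening→Huang, Sat morning→Bakr, Sat evening→Huang, Sun morning→Bakr, Sun afternoon→Quispe, Sun evening→Jensen+Pham.
Loads: Jensen 1/1, Bakr 2/2, Quispe 1/1, Huang 2/2, Pham 1/1.

7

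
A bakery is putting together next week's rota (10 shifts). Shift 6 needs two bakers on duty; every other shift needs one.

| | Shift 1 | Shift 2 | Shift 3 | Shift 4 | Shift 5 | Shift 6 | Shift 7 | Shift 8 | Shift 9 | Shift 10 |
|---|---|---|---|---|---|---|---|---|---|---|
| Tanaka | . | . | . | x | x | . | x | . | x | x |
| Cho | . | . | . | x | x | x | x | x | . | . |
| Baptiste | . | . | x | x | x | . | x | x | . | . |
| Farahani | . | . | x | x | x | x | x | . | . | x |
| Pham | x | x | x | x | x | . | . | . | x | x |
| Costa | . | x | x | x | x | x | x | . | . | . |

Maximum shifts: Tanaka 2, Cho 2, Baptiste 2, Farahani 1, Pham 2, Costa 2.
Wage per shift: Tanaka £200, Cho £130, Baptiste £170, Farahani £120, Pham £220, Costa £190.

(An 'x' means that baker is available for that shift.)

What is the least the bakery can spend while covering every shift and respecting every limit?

£1940

Shift 1 can only be covered by Pham, so that assignment is forced.
Picking the cheapest available baker for each shift independently would cost £1590, but that ignores the shift limits.
An optimal schedule: Shift 1→Pham, Shift 2→Pham, Shift 3→Baptiste, Shift 4→Costa, Shift 5→Costa, Shift 6→Cho+Farahani, Shift 7→Baptiste, Shift 8→Cho, Shift 9→Tanaka, Shift 10→Tanaka.
Total: 220 + 220 + 170 + 190 + 190 + 130 + 120 + 170 + 130 + 200 + 200 = £1940.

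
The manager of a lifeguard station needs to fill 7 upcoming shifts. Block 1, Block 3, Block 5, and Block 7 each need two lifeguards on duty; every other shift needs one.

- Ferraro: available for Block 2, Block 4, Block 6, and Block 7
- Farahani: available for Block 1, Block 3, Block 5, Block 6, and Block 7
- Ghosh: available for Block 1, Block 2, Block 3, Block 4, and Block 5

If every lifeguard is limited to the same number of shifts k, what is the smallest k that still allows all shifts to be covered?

With 3 lifeguards and 11 worker-slots to fill, someone must work at least ⌈11/3⌉ = 4 shifts, so k ≥ 4.
k = 4 works: Block 1→Farahani+Ghosh, Block 2→Ferraro, Block 3→Farahani+Ghosh, Block 4→Ferraro, Block 5→Farahani+Ghosh, Block 6→Ferraro, Block 7→Ferraro+Farahani.
Loads: Ferraro 4, Farahani 4, Ghosh 3 — all ≤ 4.

4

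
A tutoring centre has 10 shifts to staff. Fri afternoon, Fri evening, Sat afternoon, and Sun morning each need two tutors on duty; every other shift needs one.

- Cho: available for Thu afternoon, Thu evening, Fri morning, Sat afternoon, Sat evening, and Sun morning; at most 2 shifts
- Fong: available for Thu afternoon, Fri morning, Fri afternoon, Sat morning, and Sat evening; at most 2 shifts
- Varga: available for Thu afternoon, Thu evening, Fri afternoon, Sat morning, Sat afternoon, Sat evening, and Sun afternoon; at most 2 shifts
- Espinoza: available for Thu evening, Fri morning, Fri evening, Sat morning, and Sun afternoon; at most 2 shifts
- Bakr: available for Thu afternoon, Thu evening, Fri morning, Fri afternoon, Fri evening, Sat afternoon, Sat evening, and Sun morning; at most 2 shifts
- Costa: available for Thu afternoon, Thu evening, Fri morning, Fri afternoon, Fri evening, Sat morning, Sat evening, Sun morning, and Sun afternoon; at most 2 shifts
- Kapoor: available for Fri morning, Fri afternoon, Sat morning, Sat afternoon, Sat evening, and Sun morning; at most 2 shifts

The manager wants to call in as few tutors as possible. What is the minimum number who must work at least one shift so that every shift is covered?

7

14 slots to fill and no one can take more than 2, so at least ⌈14/2⌉ = 7 tutors are needed.
Cho, Fong, Varga, Espinoza, Bakr, Costa, and Kapoor alone can cover everything: Thu afternoon→Cho, Thu evening→Cho, Fri morning→Espinoza, Fri afternoon→Costa+Kapoor, Fri evening→Espinoza+Bakr, Sat morning→Fong, Sat afternoon→Varga+Bakr, Sat evening→Fong, Sun morning→Costa+Kapoor, Sun afternoon→Varga.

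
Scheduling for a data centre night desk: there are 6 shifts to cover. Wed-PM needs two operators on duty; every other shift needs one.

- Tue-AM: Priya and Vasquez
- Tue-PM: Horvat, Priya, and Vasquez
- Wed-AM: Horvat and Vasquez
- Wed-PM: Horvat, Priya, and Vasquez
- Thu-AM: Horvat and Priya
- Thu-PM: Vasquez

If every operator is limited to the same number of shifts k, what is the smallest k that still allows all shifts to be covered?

3

With 3 operators and 7 worker-slots to fill, someone must work at least ⌈7/3⌉ = 3 shifts, so k ≥ 3.
k = 3 works: Tue-AM→Priya, Tue-PM→Horvat, Wed-AM→Horvat, Wed-PM→Priya+Vasquez, Thu-AM→Horvat, Thu-PM→Vasquez.
Loads: Horvat 3, Priya 2, Vasquez 2 — all ≤ 3.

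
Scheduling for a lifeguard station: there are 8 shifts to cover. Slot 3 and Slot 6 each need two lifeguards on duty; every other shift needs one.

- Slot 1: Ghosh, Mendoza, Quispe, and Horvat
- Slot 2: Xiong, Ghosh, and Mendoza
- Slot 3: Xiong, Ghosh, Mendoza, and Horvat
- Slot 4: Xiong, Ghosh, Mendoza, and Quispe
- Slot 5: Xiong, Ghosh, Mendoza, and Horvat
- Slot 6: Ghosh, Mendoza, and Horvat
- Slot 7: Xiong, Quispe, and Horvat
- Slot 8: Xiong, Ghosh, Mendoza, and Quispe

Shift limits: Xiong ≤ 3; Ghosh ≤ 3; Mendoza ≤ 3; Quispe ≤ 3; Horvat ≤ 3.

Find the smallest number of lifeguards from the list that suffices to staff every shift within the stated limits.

4

10 slots to fill and no one can take more than 3, so at least ⌈10/3⌉ = 4 lifeguards are needed.
Xiong, Ghosh, Mendoza, and Quispe alone can cover everything: Slot 1→Ghosh, Slot 2→Xiong, Slot 3→Xiong+Ghosh, Slot 4→Mendoza, Slot 5→Mendoza, Slot 6→Ghosh+Mendoza, Slot 7→Xiong, Slot 8→Quispe.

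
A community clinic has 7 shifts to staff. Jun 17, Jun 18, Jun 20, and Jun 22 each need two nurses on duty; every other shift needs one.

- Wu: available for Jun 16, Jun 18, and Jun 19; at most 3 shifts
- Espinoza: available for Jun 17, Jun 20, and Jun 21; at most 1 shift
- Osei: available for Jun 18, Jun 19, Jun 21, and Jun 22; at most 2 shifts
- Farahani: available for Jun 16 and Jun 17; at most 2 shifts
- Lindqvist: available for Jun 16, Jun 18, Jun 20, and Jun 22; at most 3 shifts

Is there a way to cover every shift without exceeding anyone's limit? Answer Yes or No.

Total capacity is 11 and 11 slots are needed, so capacity alone doesn't rule it out.
Shifts {Jun 17, Jun 20} need 4 worker-slots in total, but the nurses available for any of those shifts (Espinoza, Farahani, and Lindqvist) can supply at most 3 among them. So no valid schedule exists.

No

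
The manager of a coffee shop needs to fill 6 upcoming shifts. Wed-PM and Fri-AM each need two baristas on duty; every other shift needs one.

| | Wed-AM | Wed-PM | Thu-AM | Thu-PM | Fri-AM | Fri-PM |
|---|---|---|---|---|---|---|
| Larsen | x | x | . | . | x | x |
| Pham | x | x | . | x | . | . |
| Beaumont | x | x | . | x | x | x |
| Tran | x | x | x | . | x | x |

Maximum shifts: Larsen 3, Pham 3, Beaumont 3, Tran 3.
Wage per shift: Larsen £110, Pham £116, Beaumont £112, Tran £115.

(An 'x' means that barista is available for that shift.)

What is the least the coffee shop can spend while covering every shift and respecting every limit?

£896

Thu-AM can only be covered by Tran, so that assignment is forced.
Picking the cheapest available barista for each shift independently would cost £891, but that ignores the shift limits.
An optimal schedule: Wed-AM→Larsen, Wed-PM→Beaumont+Tran, Thu-AM→Tran, Thu-PM→Beaumont, Fri-AM→Larsen+Beaumont, Fri-PM→Larsen.
Total: 110 + 112 + 115 + 115 + 112 + 110 + 112 + 110 = £896.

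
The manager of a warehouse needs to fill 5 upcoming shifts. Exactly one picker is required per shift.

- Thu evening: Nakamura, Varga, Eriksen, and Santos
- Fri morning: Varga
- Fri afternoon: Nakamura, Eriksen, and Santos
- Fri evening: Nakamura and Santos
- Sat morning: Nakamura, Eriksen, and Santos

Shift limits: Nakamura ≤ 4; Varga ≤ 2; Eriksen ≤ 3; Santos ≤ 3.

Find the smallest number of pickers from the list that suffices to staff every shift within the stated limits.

5 slots to fill and no one can take more than 4, so at least ⌈5/4⌉ = 2 pickers are needed.
Nakamura and Varga alone can cover everything: Thu evening→Nakamura, Fri morning→Varga, Fri afternoon→Nakamura, Fri evening→Nakamura, Sat morning→Nakamura.

2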